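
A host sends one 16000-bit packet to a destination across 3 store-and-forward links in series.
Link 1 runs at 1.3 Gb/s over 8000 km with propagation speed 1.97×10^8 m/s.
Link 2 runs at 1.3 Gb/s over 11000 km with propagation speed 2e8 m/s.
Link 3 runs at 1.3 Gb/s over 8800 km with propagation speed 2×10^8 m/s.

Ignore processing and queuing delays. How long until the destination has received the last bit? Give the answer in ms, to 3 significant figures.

Transmission delay per hop = L/R = 16000/1300000000 = 0.0123077 ms; 3 hops → 0.0369231 ms.
Propagation delays (d/s per hop): 40.6091, 55, 44 ms; sum = 139.609 ms.
End-to-end = 140 ms.

140 ms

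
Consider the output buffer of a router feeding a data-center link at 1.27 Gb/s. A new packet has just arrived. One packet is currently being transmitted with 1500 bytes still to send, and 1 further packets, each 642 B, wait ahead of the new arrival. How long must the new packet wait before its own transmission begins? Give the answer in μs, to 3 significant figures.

13.5 μs

Each queued packet: L/R = 5136/1270000000 = 4.04409 μs.
1 queued → 4.04409 μs.
Plus remaining 12000 bits of current packet: 9.44882 μs.
Queuing delay = 13.5 μs.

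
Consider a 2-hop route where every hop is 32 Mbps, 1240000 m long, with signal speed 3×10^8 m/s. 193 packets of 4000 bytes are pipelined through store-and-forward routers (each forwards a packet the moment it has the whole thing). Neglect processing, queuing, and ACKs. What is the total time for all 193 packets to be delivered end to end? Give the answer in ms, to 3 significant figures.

Per-hop transmission t_tx = L/R = 32000/32000000 = 1 ms.
Per-hop propagation t_prop = 1240000/300000000 = 4.13333 ms.
Pipeline fill: first packet needs 2·t_tx to clear all hops; remaining 192 packets each add one t_tx.
Total = (2+193-1)·t_tx + 2·t_prop = 194·1 + 2·4.13333 = 202 ms.

202 ms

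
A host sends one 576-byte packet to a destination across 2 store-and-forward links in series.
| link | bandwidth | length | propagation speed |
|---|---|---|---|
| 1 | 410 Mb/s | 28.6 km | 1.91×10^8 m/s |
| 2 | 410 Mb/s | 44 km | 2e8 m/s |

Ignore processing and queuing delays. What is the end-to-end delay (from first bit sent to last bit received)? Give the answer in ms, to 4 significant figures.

0.3922 ms

L = 576 × 8 = 4608 bits.
Transmission delay per hop = L/R = 4608/410000000 = 0.011239 ms; 2 hops → 0.022478 ms.
Propagation delays (d/s per hop): 0.149738, 0.22 ms; sum = 0.369738 ms.
End-to-end = 0.3922 ms.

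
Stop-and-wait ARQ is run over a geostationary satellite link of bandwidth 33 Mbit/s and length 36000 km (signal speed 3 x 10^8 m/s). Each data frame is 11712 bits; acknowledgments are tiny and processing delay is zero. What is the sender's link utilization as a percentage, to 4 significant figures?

0.1477 %

t_tx = L/R = 11712/33000000 = 0.000354909 s.
t_prop = 36000000/300000000 = 0.12 s; RTT = 0.24 s.
Cycle = t_tx + RTT = 0.240355 s.
Utilization = t_tx / cycle = 0.000354909/0.240355 = 0.1477 %.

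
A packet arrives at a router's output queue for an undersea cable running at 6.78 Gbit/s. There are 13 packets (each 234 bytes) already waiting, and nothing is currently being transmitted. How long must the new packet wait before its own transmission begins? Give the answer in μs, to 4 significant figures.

3.589 μs

Each queued packet: L/R = 1872/6780000000 = 0.276106 μs.
13 queued → 3.58938 μs.
Queuing delay = 3.589 μs.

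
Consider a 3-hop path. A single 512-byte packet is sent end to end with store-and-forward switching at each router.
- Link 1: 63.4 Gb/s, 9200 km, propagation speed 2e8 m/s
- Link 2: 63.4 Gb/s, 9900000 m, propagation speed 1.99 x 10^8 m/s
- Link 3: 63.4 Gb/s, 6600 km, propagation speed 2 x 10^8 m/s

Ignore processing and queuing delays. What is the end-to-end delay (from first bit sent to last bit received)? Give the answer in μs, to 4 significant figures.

L = 512 × 8 = 4096 bits.
Transmission delay per hop = L/R = 4096/63400000000 = 0.0646057 μs; 3 hops → 0.193817 μs.
Propagation delays (d/s per hop): 46000, 49748.7, 33000 μs; sum = 128749 μs.
End-to-end = 128700 μs.

128700 μs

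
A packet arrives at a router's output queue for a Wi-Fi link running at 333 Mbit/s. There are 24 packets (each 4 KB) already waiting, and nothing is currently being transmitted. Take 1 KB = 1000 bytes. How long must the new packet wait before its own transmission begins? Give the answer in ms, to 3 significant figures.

Each queued packet: L/R = 32000/333000000 = 0.0960961 ms.
24 queued → 2.30631 ms.
Queuing delay = 2.31 ms.

2.31 ms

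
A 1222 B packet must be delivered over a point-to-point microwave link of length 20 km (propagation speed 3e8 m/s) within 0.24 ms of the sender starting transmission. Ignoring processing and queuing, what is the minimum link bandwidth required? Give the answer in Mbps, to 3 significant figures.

56.4 Mbps

L = 9776 bits.
Propagation delay = 20000 / 300000000 = 0.0666667 ms.
Transmission budget = 0.24 − 0.0666667 = 0.173333 ms.
R ≥ L / t_tx = 9776 bits / 0.000173333 s = 56.4 Mbps.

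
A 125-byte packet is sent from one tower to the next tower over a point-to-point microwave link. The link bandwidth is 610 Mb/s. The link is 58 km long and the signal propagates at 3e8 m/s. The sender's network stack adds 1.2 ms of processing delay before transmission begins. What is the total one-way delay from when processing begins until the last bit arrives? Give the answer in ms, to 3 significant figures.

1.39 ms

L = 125 × 8 = 1000 bits.
Transmission delay = L/R = 1000 / 610000000 = 0.00163934 ms.
Propagation delay = d/s = 58000 m / 300000000 m/s = 0.193333 ms.
Plus processing delay 1.2 ms = 1.2 ms.
Total = 1.39 ms.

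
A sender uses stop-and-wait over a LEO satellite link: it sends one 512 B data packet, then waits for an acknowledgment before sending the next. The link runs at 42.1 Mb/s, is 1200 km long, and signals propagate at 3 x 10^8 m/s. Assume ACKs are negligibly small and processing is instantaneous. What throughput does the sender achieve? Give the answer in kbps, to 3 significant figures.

t_tx = L/R = 4096/42100000 = 9.72922e-05 s.
t_prop = 1200000/300000000 = 0.004 s; RTT = 0.008 s.
Cycle = t_tx + RTT = 0.00809729 s.
Throughput = L / cycle = 4096 / 0.00809729 = 506 kbps.

506 kbps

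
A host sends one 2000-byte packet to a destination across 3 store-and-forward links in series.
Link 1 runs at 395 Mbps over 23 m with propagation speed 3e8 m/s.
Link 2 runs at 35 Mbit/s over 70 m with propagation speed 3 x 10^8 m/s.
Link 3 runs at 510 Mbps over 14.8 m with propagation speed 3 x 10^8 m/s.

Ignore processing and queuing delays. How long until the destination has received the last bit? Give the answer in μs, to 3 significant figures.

L = 2000 × 8 = 16000 bits.
Transmission delays (L/R per hop): 40.5063, 457.143, 31.3725 μs; sum = 529.022 μs.
Propagation delays (d/s per hop): 0.0766667, 0.233333, 0.0493333 μs; sum = 0.359333 μs.
End-to-end = 529 μs.

529 μs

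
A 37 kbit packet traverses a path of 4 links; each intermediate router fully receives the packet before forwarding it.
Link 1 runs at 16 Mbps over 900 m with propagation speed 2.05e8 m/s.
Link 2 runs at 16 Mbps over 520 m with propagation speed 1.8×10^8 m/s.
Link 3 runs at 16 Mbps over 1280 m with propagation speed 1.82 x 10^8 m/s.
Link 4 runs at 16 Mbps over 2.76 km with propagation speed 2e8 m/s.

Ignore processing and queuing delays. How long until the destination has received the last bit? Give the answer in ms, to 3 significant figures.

L = 37000 bits.
Transmission delay per hop = L/R = 37000/16000000 = 2.3125 ms; 4 hops → 9.25 ms.
Propagation delays (d/s per hop): 0.00439024, 0.00288889, 0.00703297, 0.0138 ms; sum = 0.0281121 ms.
End-to-end = 9.28 ms.

9.28 ms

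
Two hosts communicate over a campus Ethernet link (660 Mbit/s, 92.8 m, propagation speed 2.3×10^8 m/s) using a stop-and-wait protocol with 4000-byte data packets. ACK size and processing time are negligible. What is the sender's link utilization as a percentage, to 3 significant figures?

98.4 %

t_tx = L/R = 32000/660000000 = 4.84848e-05 s.
t_prop = 92.8/2.3e+08 = 4.03478e-07 s; RTT = 8.06957e-07 s.
Cycle = t_tx + RTT = 4.92918e-05 s.
Utilization = t_tx / cycle = 4.84848e-05/4.92918e-05 = 98.4 %.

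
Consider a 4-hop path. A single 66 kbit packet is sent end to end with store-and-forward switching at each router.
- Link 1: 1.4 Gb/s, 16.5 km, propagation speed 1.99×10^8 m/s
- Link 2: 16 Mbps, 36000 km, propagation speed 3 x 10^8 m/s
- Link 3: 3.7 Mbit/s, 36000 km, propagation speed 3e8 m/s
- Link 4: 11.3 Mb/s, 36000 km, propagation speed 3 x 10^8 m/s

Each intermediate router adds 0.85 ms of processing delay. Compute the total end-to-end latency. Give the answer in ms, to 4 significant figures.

L = 66000 bits.
Transmission delays (L/R per hop): 0.0471429, 4.125, 17.8378, 5.84071 ms; sum = 27.8507 ms.
Propagation delays (d/s per hop): 0.0829146, 120, 120, 120 ms; sum = 360.083 ms.
Processing at 3 router(s): 3 × 0.85 ms = 2.55 ms.
End-to-end = 390.5 ms.

390.5 ms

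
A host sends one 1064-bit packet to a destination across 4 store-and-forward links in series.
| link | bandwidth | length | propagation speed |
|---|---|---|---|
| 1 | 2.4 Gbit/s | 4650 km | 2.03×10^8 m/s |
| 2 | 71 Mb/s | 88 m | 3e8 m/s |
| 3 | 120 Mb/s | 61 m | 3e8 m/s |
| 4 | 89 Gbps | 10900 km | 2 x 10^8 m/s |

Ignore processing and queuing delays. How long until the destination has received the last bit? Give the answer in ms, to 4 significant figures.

Transmission delays (L/R per hop): 0.000443333, 0.0149859, 0.00886667, 1.19551e-05 ms; sum = 0.0243079 ms.
Propagation delays (d/s per hop): 22.9064, 0.000293333, 0.000203333, 54.5 ms; sum = 77.4069 ms.
End-to-end = 77.43 ms.

77.43 ms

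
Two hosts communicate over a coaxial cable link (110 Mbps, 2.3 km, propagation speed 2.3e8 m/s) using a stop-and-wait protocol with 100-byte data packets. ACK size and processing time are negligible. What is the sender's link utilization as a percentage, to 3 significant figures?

t_tx = L/R = 800/110000000 = 7.27273e-06 s.
t_prop = 2300/2.3e+08 = 1e-05 s; RTT = 2e-05 s.
Cycle = t_tx + RTT = 2.72727e-05 s.
Utilization = t_tx / cycle = 7.27273e-06/2.72727e-05 = 26.7 %.

26.7 %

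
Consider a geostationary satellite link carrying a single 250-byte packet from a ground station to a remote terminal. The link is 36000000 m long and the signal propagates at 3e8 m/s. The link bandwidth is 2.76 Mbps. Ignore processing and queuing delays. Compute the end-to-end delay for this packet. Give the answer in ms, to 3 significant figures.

L = 250 × 8 = 2000 bits.
Transmission delay = L/R = 2000 / 2760000 = 0.724638 ms.
Propagation delay = d/s = 36000000 m / 300000000 m/s = 120 ms.
Total = 121 ms.

121 ms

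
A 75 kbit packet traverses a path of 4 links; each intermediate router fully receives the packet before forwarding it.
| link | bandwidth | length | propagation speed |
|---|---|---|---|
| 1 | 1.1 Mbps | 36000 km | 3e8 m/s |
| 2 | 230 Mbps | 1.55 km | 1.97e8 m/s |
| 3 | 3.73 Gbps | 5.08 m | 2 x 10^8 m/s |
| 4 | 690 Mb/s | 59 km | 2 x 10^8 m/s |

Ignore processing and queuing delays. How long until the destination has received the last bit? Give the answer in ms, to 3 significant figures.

L = 75000 bits.
Transmission delays (L/R per hop): 68.1818, 0.326087, 0.0201072, 0.108696 ms; sum = 68.6367 ms.
Propagation delays (d/s per hop): 120, 0.00786802, 2.54e-05, 0.295 ms; sum = 120.303 ms.
End-to-end = 189 ms.

189 ms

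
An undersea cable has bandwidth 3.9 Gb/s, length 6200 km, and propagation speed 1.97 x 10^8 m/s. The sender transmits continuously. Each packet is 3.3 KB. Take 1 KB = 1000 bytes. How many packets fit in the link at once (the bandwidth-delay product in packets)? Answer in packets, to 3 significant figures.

Propagation delay = 6200000 / 197000000 = 0.0314721 s.
BDP = R × t_prop = 3900000000 × 0.0314721 = 122741000 bits.
In packets of 26400 bits: 4650 packets.

4650 packets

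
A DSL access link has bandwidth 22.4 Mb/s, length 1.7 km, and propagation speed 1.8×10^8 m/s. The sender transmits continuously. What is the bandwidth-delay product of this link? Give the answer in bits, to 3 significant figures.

212 bits

Propagation delay = 1700 / 180000000 = 9.44444e-06 s.
BDP = R × t_prop = 22400000 × 9.44444e-06 = 211.556 bits.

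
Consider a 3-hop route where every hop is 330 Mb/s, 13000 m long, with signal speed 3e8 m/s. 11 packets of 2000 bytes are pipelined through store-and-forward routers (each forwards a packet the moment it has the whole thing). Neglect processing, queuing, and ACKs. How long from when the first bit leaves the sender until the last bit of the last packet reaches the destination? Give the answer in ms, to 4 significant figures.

0.7603 ms

Per-hop transmission t_tx = L/R = 16000/330000000 = 0.0484848 ms.
Per-hop propagation t_prop = 13000/300000000 = 0.0433333 ms.
Pipeline fill: first packet needs 3·t_tx to clear all hops; remaining 10 packets each add one t_tx.
Total = (3+11-1)·t_tx + 3·t_prop = 13·0.0484848 + 3·0.0433333 = 0.7603 ms.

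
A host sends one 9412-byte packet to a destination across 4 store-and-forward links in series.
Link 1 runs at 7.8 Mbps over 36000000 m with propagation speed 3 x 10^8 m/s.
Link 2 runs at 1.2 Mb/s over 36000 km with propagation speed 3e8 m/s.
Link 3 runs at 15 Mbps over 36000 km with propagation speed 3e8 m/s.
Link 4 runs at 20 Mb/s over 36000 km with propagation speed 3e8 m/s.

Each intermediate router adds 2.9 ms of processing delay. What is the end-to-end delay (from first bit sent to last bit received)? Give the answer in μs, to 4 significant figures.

L = 9412 × 8 = 75296 bits.
Transmission delays (L/R per hop): 9653.33, 62746.7, 5019.73, 3764.8 μs; sum = 81184.5 μs.
Propagation delays (d/s per hop): 120000, 120000, 120000, 120000 μs; sum = 480000 μs.
Processing at 3 router(s): 3 × 2.9 ms = 8700 μs.
End-to-end = 569900 μs.

569900 μs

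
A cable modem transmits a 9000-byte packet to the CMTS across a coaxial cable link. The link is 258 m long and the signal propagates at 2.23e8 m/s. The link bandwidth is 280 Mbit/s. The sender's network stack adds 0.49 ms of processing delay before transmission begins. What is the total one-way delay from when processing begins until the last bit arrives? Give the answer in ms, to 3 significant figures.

0.748 ms

L = 9000 × 8 = 72000 bits.
Transmission delay = L/R = 72000 / 280000000 = 0.257143 ms.
Propagation delay = d/s = 258 m / 223000000 m/s = 0.00115695 ms.
Plus processing delay 0.49 ms = 0.49 ms.
Total = 0.748 ms.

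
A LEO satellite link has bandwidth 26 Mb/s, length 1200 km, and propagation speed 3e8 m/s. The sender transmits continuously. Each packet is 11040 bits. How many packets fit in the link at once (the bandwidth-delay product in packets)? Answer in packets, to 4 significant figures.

Propagation delay = 1200000 / 300000000 = 0.004 s.
BDP = R × t_prop = 26000000 × 0.004 = 104000 bits.
In packets of 11040 bits: 9.420 packets.

9.420 packets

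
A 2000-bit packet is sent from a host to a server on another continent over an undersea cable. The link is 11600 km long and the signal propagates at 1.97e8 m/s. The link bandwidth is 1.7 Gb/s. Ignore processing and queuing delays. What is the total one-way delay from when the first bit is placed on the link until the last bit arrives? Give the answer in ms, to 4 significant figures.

58.88 ms

Transmission delay = L/R = 2000 / 1700000000 = 0.00117647 ms.
Propagation delay = d/s = 11600000 m / 197000000 m/s = 58.8832 ms.
Total = 58.88 ms.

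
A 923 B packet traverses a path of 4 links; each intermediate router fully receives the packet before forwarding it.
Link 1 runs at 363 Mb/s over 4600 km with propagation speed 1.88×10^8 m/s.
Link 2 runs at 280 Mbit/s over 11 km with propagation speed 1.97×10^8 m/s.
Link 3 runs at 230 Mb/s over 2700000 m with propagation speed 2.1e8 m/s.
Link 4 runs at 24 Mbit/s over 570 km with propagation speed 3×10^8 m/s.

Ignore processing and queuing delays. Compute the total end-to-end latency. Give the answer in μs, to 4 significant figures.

L = 923 × 8 = 7384 bits.
Transmission delays (L/R per hop): 20.3416, 26.3714, 32.1043, 307.667 μs; sum = 386.484 μs.
Propagation delays (d/s per hop): 24468.1, 55.8376, 12857.1, 1900 μs; sum = 39281.1 μs.
End-to-end = 39670 μs.

39670 μs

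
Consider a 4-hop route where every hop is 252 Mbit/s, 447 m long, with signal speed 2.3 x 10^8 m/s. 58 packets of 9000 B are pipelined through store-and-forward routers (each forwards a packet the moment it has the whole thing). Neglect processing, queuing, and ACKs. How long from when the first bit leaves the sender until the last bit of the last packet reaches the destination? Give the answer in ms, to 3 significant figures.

Per-hop transmission t_tx = L/R = 72000/252000000 = 0.285714 ms.
Per-hop propagation t_prop = 447/2.3e+08 = 0.00194348 ms.
Pipeline fill: first packet needs 4·t_tx to clear all hops; remaining 57 packets each add one t_tx.
Total = (4+58-1)·t_tx + 4·t_prop = 61·0.285714 + 4·0.00194348 = 17.4 ms.

17.4 ms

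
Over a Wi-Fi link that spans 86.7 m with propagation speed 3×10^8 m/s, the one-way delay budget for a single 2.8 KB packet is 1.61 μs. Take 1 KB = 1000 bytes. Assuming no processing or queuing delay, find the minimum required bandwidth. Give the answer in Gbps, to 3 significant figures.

L = 22400 bits.
Propagation delay = 86.7 / 300000000 = 0.289 μs.
Transmission budget = 1.61 − 0.289 = 1.321 μs.
R ≥ L / t_tx = 22400 bits / 1.321e-06 s = 17.0 Gbps.

17.0 Gbps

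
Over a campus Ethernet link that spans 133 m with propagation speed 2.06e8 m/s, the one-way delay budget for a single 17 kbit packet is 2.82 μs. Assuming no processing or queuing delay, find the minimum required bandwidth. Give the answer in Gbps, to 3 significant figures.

Propagation delay = 133 / 206000000 = 0.645631 μs.
Transmission budget = 2.82 − 0.645631 = 2.17437 μs.
R ≥ L / t_tx = 17000 bits / 2.17437e-06 s = 7.82 Gbps.

7.82 Gbps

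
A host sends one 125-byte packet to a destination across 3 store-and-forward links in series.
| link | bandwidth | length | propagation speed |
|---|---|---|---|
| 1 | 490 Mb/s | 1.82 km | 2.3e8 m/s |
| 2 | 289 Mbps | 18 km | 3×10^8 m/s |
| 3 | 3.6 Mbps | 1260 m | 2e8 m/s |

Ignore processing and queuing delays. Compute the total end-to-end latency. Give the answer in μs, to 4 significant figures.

357.5 μs

L = 125 × 8 = 1000 bits.
Transmission delays (L/R per hop): 2.04082, 3.46021, 277.778 μs; sum = 283.279 μs.
Propagation delays (d/s per hop): 7.91304, 60, 6.3 μs; sum = 74.213 μs.
End-to-end = 357.5 μs.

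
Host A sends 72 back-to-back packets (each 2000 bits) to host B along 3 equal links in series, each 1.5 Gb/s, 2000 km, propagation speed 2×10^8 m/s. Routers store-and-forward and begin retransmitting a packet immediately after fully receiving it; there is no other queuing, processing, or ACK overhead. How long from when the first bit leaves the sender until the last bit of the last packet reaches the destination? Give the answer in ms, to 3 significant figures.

Per-hop transmission t_tx = L/R = 2000/1500000000 = 0.00133333 ms.
Per-hop propagation t_prop = 2000000/200000000 = 10 ms.
Pipeline fill: first packet needs 3·t_tx to clear all hops; remaining 71 packets each add one t_tx.
Total = (3+72-1)·t_tx + 3·t_prop = 74·0.00133333 + 3·10 = 30.1 ms.

30.1 ms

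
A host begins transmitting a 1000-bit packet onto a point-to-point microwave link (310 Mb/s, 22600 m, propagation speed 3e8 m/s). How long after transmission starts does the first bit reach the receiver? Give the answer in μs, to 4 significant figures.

75.33 μs

First bit experiences only propagation delay: d/s = 22600/300000000 = 75.33 μs.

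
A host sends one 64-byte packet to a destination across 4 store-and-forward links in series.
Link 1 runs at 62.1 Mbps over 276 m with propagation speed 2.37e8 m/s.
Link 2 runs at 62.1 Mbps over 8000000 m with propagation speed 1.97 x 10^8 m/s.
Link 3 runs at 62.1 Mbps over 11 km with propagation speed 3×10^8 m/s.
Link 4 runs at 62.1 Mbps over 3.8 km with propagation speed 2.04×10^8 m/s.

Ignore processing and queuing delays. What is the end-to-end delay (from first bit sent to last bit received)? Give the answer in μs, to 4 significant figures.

40700 μs

L = 64 × 8 = 512 bits.
Transmission delay per hop = L/R = 512/62100000 = 8.24477 μs; 4 hops → 32.9791 μs.
Propagation delays (d/s per hop): 1.16456, 40609.1, 36.6667, 18.6275 μs; sum = 40665.6 μs.
End-to-end = 40700 μs.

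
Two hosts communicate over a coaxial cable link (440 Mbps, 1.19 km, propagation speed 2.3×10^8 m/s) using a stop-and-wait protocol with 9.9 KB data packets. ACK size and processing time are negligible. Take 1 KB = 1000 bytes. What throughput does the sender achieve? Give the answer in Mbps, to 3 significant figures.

t_tx = L/R = 79200/440000000 = 0.00018 s.
t_prop = 1190/2.3e+08 = 5.17391e-06 s; RTT = 1.03478e-05 s.
Cycle = t_tx + RTT = 0.000190348 s.
Throughput = L / cycle = 79200 / 0.000190348 = 416 Mbps.

416 Mbps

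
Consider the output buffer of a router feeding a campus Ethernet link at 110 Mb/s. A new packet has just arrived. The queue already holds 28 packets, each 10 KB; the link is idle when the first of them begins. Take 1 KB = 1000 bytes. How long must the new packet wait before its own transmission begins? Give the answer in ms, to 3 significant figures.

Each queued packet: L/R = 80000/110000000 = 0.727273 ms.
28 queued → 20.3636 ms.
Queuing delay = 20.4 ms.

20.4 ms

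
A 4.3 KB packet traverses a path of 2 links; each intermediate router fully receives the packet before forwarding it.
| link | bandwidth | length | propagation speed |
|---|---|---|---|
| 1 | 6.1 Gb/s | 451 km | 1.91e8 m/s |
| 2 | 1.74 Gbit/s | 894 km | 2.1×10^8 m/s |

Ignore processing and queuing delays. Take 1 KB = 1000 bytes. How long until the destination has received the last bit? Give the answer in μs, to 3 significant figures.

L = 34400 bits.
Transmission delays (L/R per hop): 5.63934, 19.7701 μs; sum = 25.4095 μs.
Propagation delays (d/s per hop): 2361.26, 4257.14 μs; sum = 6618.4 μs.
End-to-end = 6640 μs.

6640 μs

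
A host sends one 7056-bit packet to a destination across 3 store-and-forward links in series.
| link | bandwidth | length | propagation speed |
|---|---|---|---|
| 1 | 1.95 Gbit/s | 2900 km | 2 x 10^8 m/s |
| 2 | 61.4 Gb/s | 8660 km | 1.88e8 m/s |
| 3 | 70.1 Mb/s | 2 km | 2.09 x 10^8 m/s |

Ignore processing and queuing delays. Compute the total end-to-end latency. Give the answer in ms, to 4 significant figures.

60.68 ms

Transmission delays (L/R per hop): 0.00361846, 0.000114919, 0.100656 ms; sum = 0.10439 ms.
Propagation delays (d/s per hop): 14.5, 46.0638, 0.00956938 ms; sum = 60.5734 ms.
End-to-end = 60.68 ms.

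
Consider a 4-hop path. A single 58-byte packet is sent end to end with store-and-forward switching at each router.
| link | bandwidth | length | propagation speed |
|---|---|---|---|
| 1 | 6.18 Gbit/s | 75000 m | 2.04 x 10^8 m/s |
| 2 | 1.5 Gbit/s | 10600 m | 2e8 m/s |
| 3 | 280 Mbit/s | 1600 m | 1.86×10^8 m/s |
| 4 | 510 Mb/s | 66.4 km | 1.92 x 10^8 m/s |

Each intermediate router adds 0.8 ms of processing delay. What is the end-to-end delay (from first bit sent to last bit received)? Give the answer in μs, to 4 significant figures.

3178 μs

L = 58 × 8 = 464 bits.
Transmission delays (L/R per hop): 0.0750809, 0.309333, 1.65714, 0.909804 μs; sum = 2.95136 μs.
Propagation delays (d/s per hop): 367.647, 53, 8.60215, 345.833 μs; sum = 775.083 μs.
Processing at 3 router(s): 3 × 0.8 ms = 2400 μs.
End-to-end = 3178 μs.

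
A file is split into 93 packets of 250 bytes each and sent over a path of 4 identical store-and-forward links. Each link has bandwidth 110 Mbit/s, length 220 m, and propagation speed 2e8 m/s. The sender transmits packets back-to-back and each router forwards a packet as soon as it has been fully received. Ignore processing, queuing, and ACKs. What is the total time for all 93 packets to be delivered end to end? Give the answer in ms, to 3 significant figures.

1.75 ms

Per-hop transmission t_tx = L/R = 2000/110000000 = 0.0181818 ms.
Per-hop propagation t_prop = 220/200000000 = 0.0011 ms.
Pipeline fill: first packet needs 4·t_tx to clear all hops; remaining 92 packets each add one t_tx.
Total = (4+93-1)·t_tx + 4·t_prop = 96·0.0181818 + 4·0.0011 = 1.75 ms.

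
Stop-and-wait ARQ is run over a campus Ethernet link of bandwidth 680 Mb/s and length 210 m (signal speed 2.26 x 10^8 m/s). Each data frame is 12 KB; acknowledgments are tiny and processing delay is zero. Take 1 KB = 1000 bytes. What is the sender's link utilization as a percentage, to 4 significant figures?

98.70 %

t_tx = L/R = 96000/680000000 = 0.000141176 s.
t_prop = 210/2.26e+08 = 9.29204e-07 s; RTT = 1.85841e-06 s.
Cycle = t_tx + RTT = 0.000143035 s.
Utilization = t_tx / cycle = 0.000141176/0.000143035 = 98.70 %.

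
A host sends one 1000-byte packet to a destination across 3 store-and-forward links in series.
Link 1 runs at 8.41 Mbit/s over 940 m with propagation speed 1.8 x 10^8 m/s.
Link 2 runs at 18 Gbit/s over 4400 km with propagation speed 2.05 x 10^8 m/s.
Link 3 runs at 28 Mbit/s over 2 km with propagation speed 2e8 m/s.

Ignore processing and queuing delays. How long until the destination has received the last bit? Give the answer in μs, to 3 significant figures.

22700 μs

L = 1000 × 8 = 8000 bits.
Transmission delays (L/R per hop): 951.249, 0.444444, 285.714 μs; sum = 1237.41 μs.
Propagation delays (d/s per hop): 5.22222, 21463.4, 10 μs; sum = 21478.6 μs.
End-to-end = 22700 μs.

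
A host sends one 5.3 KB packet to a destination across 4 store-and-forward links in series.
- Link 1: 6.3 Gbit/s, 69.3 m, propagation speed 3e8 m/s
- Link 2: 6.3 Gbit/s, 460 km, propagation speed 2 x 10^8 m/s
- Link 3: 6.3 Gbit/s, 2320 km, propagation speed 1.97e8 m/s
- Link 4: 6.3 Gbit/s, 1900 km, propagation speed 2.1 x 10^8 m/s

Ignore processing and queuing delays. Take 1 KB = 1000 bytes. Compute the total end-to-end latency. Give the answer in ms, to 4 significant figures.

L = 42400 bits.
Transmission delay per hop = L/R = 42400/6300000000 = 0.00673016 ms; 4 hops → 0.0269206 ms.
Propagation delays (d/s per hop): 0.000231, 2.3, 11.7766, 9.04762 ms; sum = 23.1245 ms.
End-to-end = 23.15 ms.

23.15 ms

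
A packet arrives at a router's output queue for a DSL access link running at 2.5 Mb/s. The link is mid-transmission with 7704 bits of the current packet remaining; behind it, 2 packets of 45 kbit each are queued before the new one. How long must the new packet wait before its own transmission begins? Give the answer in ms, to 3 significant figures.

39.1 ms

Each queued packet: L/R = 45000/2500000 = 18 ms.
2 queued → 36 ms.
Plus remaining 7704 bits of current packet: 3.0816 ms.
Queuing delay = 39.1 ms.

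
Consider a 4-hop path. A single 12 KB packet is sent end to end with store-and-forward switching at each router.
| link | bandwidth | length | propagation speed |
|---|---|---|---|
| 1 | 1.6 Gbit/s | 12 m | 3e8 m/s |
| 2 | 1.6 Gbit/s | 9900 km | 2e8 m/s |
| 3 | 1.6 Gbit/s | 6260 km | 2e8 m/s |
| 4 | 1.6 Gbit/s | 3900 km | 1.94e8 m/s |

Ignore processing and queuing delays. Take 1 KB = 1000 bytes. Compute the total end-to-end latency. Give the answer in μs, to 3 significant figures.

101000 μs

L = 96000 bits.
Transmission delay per hop = L/R = 96000/1600000000 = 60 μs; 4 hops → 240 μs.
Propagation delays (d/s per hop): 0.04, 49500, 31300, 20103.1 μs; sum = 100903 μs.
End-to-end = 101000 μs.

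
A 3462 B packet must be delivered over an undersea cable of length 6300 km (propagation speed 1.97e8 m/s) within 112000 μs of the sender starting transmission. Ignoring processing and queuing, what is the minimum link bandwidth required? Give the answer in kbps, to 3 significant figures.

346 kbps

L = 27696 bits.
Propagation delay = 6300000 / 197000000 = 31979.7 μs.
Transmission budget = 112000 − 31979.7 = 80020.3 μs.
R ≥ L / t_tx = 27696 bits / 0.0800203 s = 346 kbps.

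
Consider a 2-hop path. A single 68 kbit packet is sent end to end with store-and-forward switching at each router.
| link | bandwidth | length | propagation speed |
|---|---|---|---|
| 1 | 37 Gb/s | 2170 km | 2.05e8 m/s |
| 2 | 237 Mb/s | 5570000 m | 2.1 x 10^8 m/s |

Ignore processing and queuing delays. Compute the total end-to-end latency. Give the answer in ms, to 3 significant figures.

L = 68000 bits.
Transmission delays (L/R per hop): 0.00183784, 0.28692 ms; sum = 0.288758 ms.
Propagation delays (d/s per hop): 10.5854, 26.5238 ms; sum = 37.1092 ms.
End-to-end = 37.4 ms.

37.4 ms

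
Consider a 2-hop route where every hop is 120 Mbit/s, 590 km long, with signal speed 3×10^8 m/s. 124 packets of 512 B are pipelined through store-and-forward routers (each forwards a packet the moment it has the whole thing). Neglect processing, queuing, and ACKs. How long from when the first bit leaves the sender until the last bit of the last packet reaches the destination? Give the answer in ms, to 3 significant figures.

8.20 ms

Per-hop transmission t_tx = L/R = 4096/120000000 = 0.0341333 ms.
Per-hop propagation t_prop = 590000/300000000 = 1.96667 ms.
Pipeline fill: first packet needs 2·t_tx to clear all hops; remaining 123 packets each add one t_tx.
Total = (2+124-1)·t_tx + 2·t_prop = 125·0.0341333 + 2·1.96667 = 8.20 ms.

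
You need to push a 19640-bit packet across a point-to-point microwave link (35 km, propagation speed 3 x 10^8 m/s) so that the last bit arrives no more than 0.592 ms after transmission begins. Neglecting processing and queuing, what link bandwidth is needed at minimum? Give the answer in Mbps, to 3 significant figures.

41.3 Mbps

Propagation delay = 35000 / 300000000 = 0.116667 ms.
Transmission budget = 0.592 − 0.116667 = 0.475333 ms.
R ≥ L / t_tx = 19640 bits / 0.000475333 s = 41.3 Mbps.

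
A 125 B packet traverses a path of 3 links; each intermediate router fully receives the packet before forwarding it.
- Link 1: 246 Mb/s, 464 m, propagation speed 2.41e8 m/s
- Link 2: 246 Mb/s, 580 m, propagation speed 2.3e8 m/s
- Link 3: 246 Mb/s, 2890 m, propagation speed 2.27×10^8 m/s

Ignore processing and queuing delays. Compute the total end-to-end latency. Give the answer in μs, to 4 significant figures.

L = 125 × 8 = 1000 bits.
Transmission delay per hop = L/R = 1000/246000000 = 4.06504 μs; 3 hops → 12.1951 μs.
Propagation delays (d/s per hop): 1.92531, 2.52174, 12.7313 μs; sum = 17.1783 μs.
End-to-end = 29.37 μs.

29.37 μs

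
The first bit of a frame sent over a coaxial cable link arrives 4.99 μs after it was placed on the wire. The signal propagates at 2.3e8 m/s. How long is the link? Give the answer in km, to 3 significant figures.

d = s × t_prop = 2.3e+08 × 4.99e-06 = 1.15 km.

1.15 km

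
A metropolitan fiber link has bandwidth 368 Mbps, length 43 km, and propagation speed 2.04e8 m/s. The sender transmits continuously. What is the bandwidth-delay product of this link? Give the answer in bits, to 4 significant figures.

Propagation delay = 43000 / 204000000 = 0.000210784 s.
BDP = R × t_prop = 368000000 × 0.000210784 = 77568.6 bits.

77570 bits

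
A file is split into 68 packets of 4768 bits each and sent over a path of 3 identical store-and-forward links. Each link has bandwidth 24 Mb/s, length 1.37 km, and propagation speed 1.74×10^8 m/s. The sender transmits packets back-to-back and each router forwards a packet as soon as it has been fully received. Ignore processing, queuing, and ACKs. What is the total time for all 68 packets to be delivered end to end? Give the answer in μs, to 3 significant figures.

13900 μs

Per-hop transmission t_tx = L/R = 4768/24000000 = 198.667 μs.
Per-hop propagation t_prop = 1370/174000000 = 7.87356 μs.
Pipeline fill: first packet needs 3·t_tx to clear all hops; remaining 67 packets each add one t_tx.
Total = (3+68-1)·t_tx + 3·t_prop = 70·198.667 + 3·7.87356 = 13900 μs.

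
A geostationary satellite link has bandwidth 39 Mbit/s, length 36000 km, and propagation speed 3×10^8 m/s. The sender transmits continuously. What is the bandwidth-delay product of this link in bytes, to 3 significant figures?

Propagation delay = 36000000 / 300000000 = 0.12 s.
BDP = R × t_prop = 39000000 × 0.12 = 4680000 bits.
In bytes: 4680000/8 = 585000 bytes.

585000 bytes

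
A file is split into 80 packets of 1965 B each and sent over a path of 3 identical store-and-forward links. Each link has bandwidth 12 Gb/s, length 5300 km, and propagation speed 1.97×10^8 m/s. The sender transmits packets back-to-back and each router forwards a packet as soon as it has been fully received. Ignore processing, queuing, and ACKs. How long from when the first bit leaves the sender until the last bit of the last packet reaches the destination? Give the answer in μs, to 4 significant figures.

Per-hop transmission t_tx = L/R = 15720/12000000000 = 1.31 μs.
Per-hop propagation t_prop = 5300000/197000000 = 26903.6 μs.
Pipeline fill: first packet needs 3·t_tx to clear all hops; remaining 79 packets each add one t_tx.
Total = (3+80-1)·t_tx + 3·t_prop = 82·1.31 + 3·26903.6 = 80820 μs.

80820 μs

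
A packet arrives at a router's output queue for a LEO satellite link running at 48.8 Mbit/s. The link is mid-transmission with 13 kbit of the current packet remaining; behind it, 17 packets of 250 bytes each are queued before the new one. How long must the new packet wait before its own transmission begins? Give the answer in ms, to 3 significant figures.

Each queued packet: L/R = 2000/48800000 = 0.0409836 ms.
17 queued → 0.696721 ms.
Plus remaining 13000 bits of current packet: 0.266393 ms.
Queuing delay = 0.963 ms.

0.963 ms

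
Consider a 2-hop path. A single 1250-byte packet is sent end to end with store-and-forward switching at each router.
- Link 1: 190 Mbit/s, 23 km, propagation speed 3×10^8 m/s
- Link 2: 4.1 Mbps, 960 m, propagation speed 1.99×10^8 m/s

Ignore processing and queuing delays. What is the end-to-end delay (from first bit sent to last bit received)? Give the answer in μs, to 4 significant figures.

2573 μs

L = 1250 × 8 = 10000 bits.
Transmission delays (L/R per hop): 52.6316, 2439.02 μs; sum = 2491.66 μs.
Propagation delays (d/s per hop): 76.6667, 4.82412 μs; sum = 81.4908 μs.
End-to-end = 2573 μs.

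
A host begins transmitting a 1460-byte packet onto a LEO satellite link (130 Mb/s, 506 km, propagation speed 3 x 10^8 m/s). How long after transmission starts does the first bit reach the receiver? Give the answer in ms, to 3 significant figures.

1.69 ms

First bit experiences only propagation delay: d/s = 506000/300000000 = 1.69 ms.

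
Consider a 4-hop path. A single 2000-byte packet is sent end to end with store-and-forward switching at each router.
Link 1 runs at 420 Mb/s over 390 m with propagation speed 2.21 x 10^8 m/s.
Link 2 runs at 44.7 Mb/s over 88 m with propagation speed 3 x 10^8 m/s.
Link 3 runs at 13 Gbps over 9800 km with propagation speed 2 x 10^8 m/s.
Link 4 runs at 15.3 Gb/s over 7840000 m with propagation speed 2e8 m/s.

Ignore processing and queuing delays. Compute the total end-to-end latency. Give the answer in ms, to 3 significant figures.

88.6 ms

L = 2000 × 8 = 16000 bits.
Transmission delays (L/R per hop): 0.0380952, 0.357942, 0.00123077, 0.00104575 ms; sum = 0.398314 ms.
Propagation delays (d/s per hop): 0.00176471, 0.000293333, 49, 39.2 ms; sum = 88.2021 ms.
End-to-end = 88.6 ms.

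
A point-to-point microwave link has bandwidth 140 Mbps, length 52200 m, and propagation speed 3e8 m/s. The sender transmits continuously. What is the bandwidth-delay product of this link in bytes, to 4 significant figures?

3045 bytes

Propagation delay = 52200 / 300000000 = 0.000174 s.
BDP = R × t_prop = 140000000 × 0.000174 = 24360 bits.
In bytes: 24360/8 = 3045 bytes.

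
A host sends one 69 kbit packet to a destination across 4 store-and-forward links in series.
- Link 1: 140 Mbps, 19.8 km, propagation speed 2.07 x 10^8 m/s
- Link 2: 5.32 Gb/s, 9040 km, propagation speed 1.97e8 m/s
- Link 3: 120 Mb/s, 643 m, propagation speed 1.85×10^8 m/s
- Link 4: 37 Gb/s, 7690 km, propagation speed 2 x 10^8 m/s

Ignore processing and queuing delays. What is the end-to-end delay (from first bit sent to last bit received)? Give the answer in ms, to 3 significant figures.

L = 69000 bits.
Transmission delays (L/R per hop): 0.492857, 0.0129699, 0.575, 0.00186486 ms; sum = 1.08269 ms.
Propagation delays (d/s per hop): 0.0956522, 45.8883, 0.00347568, 38.45 ms; sum = 84.4375 ms.
End-to-end = 85.5 ms.

85.5 ms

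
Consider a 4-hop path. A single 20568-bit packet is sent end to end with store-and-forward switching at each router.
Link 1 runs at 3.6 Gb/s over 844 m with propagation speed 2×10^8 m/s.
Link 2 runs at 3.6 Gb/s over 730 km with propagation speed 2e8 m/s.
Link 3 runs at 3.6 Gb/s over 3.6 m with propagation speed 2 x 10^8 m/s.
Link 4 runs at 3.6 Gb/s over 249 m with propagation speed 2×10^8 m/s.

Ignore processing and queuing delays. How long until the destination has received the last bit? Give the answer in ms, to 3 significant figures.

Transmission delay per hop = L/R = 20568/3600000000 = 0.00571333 ms; 4 hops → 0.0228533 ms.
Propagation delays (d/s per hop): 0.00422, 3.65, 1.8e-05, 0.001245 ms; sum = 3.65548 ms.
End-to-end = 3.68 ms.

3.68 ms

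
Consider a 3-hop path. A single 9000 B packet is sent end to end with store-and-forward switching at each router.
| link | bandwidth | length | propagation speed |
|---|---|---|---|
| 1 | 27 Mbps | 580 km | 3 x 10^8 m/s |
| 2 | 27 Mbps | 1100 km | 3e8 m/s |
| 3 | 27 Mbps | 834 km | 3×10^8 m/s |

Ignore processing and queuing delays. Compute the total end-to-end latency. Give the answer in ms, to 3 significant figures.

16.4 ms

L = 9000 × 8 = 72000 bits.
Transmission delay per hop = L/R = 72000/27000000 = 2.66667 ms; 3 hops → 8 ms.
Propagation delays (d/s per hop): 1.93333, 3.66667, 2.78 ms; sum = 8.38 ms.
End-to-end = 16.4 ms.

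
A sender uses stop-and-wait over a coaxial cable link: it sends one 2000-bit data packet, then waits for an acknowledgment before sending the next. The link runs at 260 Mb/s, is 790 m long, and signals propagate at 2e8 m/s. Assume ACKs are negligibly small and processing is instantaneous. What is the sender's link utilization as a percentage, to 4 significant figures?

t_tx = L/R = 2000/260000000 = 7.69231e-06 s.
t_prop = 790/200000000 = 3.95e-06 s; RTT = 7.9e-06 s.
Cycle = t_tx + RTT = 1.55923e-05 s.
Utilization = t_tx / cycle = 7.69231e-06/1.55923e-05 = 49.33 %.

49.33 %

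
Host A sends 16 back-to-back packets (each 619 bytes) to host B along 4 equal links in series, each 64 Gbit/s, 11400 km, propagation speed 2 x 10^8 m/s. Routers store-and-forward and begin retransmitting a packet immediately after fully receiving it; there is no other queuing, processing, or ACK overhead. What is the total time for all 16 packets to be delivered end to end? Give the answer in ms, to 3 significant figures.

228 ms

Per-hop transmission t_tx = L/R = 4952/64000000000 = 7.7375e-05 ms.
Per-hop propagation t_prop = 11400000/200000000 = 57 ms.
Pipeline fill: first packet needs 4·t_tx to clear all hops; remaining 15 packets each add one t_tx.
Total = (4+16-1)·t_tx + 4·t_prop = 19·7.7375e-05 + 4·57 = 228 ms.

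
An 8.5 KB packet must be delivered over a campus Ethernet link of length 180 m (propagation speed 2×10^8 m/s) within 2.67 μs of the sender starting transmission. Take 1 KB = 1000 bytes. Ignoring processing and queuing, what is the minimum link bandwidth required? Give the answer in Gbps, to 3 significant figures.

38.4 Gbps

L = 68000 bits.
Propagation delay = 180 / 200000000 = 0.9 μs.
Transmission budget = 2.67 − 0.9 = 1.77 μs.
R ≥ L / t_tx = 68000 bits / 1.77e-06 s = 38.4 Gbps.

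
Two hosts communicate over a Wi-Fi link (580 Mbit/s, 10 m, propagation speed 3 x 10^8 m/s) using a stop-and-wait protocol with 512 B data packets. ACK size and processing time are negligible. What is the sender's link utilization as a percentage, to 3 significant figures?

99.1 %

t_tx = L/R = 4096/580000000 = 7.06207e-06 s.
t_prop = 10/300000000 = 3.33333e-08 s; RTT = 6.66667e-08 s.
Cycle = t_tx + RTT = 7.12874e-06 s.
Utilization = t_tx / cycle = 7.06207e-06/7.12874e-06 = 99.1 %.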